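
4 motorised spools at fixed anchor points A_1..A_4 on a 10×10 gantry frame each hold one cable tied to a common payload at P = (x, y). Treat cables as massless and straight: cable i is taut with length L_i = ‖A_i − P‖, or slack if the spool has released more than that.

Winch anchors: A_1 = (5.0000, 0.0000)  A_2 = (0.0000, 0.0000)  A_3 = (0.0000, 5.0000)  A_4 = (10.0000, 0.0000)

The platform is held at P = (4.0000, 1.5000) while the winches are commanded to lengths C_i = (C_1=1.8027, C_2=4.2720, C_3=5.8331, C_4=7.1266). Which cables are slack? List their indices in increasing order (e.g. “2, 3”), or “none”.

cable 1: √((1.0000)²+(-1.5000)²)=1.8028, C_1=1.8027: taut
cable 2: √((-4.0000)²+(-1.5000)²)=4.2720, C_2=4.2720: taut
cable 3: √((-4.0000)²+(3.5000)²)=5.3151, C_3=5.8331: slack
cable 4: √((6.0000)²+(-1.5000)²)=6.1847, C_4=7.1266: slack

3, 4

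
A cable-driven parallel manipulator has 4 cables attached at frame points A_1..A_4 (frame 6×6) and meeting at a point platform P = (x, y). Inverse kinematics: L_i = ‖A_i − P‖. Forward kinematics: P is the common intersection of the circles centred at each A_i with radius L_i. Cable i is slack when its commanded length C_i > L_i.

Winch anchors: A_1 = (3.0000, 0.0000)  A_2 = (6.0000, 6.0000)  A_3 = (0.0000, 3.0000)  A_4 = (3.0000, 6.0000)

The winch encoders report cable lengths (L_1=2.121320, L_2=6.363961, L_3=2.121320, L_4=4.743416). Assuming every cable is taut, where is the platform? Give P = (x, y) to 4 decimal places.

each cable: (A_i−P)·(A_i−P) = L_i²; let q_i = ‖A_i‖²−L_i²
q_1 = 9.0000+0.0000−4.5000 = 4.5000
row 1: -6.0000x − 12.0000y = -27.0000  (q_2=31.5000)
row 2: 6.0000x − 6.0000y = 0.0000  (q_3=4.5000)
row 3: 0.0000x − 12.0000y = -18.0000  (q_4=22.5000)
Cramer on rows 1–2 → x = 1.5000, y = 1.5000
check cable 4: ‖A_4−P‖² = 22.5000 ≈ L_4² = 22.5000 ✓

(1.5000, 1.5000)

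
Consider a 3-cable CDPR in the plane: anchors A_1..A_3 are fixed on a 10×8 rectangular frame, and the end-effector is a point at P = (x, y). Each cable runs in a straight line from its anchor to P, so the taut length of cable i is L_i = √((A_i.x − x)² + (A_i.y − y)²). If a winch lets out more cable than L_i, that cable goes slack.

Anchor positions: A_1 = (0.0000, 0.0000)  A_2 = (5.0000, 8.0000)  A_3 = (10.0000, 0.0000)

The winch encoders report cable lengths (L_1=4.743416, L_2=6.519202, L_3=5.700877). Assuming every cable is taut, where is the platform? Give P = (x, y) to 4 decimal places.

(4.5000, 1.5000)

circle eqns → linear via eq_j − eq_1; set k_j = A_j·A_j − L_j²
k_1 = 0.0000+0.0000−22.5000 = -22.5000
-10.0000·x − 16.0000·y = k_1−k_2 = -69.0000
-20.0000·x + 0.0000·y = k_1−k_3 = -90.0000
solve first two rows → x=4.5000, y=1.5000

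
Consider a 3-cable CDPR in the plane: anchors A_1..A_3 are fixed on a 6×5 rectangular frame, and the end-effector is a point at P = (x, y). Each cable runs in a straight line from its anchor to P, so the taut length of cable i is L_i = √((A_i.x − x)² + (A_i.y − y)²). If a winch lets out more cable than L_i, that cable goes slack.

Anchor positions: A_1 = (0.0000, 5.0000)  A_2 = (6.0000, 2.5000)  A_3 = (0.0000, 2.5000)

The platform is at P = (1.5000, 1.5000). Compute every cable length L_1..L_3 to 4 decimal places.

(3.8079, 4.6098, 1.8028)

cable 1: Δx=-1.5000, Δy=3.5000; L_1 = √(Δx²+Δy²) = 3.8079
cable 2: Δx=4.5000, Δy=1.0000; L_2 = √(Δx²+Δy²) = 4.6098
cable 3: Δx=-1.5000, Δy=1.0000; L_3 = √(Δx²+Δy²) = 1.8028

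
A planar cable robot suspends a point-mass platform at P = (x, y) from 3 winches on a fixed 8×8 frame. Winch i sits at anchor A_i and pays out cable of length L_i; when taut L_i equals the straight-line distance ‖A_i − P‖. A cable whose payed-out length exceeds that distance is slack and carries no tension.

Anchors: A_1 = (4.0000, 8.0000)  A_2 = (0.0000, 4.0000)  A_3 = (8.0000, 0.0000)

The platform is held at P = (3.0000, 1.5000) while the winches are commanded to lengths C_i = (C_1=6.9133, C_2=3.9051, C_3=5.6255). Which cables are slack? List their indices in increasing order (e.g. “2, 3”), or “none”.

1, 3

cable 1: L_1 = ‖A_1−P‖ = 6.5765;  C_1 = 6.9133 → slack
cable 2: L_2 = ‖A_2−P‖ = 3.9051;  C_2 = 3.9051 → taut
cable 3: L_3 = ‖A_3−P‖ = 5.2202;  C_3 = 5.6255 → slack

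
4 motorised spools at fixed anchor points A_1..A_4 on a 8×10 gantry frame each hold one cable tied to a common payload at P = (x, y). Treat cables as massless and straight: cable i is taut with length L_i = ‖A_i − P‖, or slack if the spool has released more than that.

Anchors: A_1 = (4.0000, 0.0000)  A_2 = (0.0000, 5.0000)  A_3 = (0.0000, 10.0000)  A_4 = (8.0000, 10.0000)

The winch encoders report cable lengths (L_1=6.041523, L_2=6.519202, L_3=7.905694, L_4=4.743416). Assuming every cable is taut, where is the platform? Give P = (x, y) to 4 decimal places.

(6.5000, 5.5000)

circle eqns → linear via eq_j − eq_1; set q_j = A_j·A_j − L_j²
q_1 = 16.0000+0.0000−36.5000 = -20.5000
8.0000·x − 10.0000·y = q_1−q_2 = -3.0000
8.0000·x − 20.0000·y = q_1−q_3 = -58.0000
-8.0000·x − 20.0000·y = q_1−q_4 = -162.0000
solve first two rows → x=6.5000, y=5.5000
check cable 4: ‖A_4−P‖² = 22.5000 ≈ L_4² = 22.5000 ✓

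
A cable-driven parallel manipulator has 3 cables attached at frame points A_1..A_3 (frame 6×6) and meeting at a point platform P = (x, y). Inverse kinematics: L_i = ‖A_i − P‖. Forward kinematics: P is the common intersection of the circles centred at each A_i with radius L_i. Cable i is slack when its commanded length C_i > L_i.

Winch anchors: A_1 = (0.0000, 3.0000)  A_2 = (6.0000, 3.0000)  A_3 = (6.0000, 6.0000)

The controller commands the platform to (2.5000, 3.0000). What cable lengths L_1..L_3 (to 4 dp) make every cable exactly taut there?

(2.5000, 3.5000, 4.6098)

L_1 = √((0.0000−2.5000)² + (3.0000−3.0000)²) = 2.5000
L_2 = √((6.0000−2.5000)² + (3.0000−3.0000)²) = 3.5000
L_3 = √((6.0000−2.5000)² + (6.0000−3.0000)²) = 4.6098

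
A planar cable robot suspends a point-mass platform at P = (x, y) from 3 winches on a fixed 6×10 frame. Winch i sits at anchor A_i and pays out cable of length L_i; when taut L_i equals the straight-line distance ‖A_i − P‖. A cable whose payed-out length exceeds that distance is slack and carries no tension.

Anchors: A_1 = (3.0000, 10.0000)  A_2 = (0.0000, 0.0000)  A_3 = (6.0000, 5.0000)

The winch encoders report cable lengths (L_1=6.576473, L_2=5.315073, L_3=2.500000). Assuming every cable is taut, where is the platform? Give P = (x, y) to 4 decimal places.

(4.0000, 3.5000)

expand ‖A_i−P‖²=L_i² and subtract eq 1 (k_i ≔ ‖A_i‖²−L_i²)
k_1 = 9.0000+100.0000−43.2500 = 65.7500
eq1−eq2 → [6.0000  20.0000]·P = 94.0000
eq1−eq3 → [-6.0000  10.0000]·P = 11.0000
2×2 solve → P = (4.0000, 3.5000)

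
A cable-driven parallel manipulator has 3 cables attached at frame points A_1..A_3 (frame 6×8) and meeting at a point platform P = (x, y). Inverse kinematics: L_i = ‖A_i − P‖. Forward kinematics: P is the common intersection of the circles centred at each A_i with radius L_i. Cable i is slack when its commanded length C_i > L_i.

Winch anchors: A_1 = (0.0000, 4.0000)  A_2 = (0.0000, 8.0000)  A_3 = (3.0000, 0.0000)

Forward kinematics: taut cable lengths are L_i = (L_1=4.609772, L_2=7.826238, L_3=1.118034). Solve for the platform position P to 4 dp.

circle eqns → linear via eq_j − eq_1; set q_j = A_j·A_j − L_j²
q_1 = 0.0000+16.0000−21.2500 = -5.2500
0.0000·x − 8.0000·y = q_1−q_2 = -8.0000
-6.0000·x + 8.0000·y = q_1−q_3 = -13.0000
solve first two rows → x=3.5000, y=1.0000

(3.5000, 1.0000)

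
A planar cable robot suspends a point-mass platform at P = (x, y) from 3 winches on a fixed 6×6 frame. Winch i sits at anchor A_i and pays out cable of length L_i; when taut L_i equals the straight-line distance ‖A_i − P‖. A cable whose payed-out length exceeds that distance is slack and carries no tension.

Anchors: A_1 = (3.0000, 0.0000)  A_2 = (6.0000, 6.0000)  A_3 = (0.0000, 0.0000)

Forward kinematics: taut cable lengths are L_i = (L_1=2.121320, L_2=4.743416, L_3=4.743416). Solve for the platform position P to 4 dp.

(4.5000, 1.5000)

expand ‖A_i−P‖²=L_i² and subtract eq 1 (k_i ≔ ‖A_i‖²−L_i²)
k_1 = 9.0000+0.0000−4.5000 = 4.5000
eq1−eq2 → [-6.0000  -12.0000]·P = -45.0000
eq1−eq3 → [6.0000  0.0000]·P = 27.0000
2×2 solve → P = (4.5000, 1.5000)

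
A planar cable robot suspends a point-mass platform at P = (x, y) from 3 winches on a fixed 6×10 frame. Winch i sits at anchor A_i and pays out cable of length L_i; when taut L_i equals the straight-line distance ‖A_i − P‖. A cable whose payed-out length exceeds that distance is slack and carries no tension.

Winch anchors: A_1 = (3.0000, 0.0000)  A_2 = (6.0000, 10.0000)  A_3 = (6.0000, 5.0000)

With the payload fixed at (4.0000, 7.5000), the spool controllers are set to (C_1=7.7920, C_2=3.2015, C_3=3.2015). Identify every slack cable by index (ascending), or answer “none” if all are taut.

1

cable 1: √((-1.0000)²+(-7.5000)²)=7.5664, C_1=7.7920: slack
cable 2: √((2.0000)²+(2.5000)²)=3.2016, C_2=3.2015: taut
cable 3: √((2.0000)²+(-2.5000)²)=3.2016, C_3=3.2015: taut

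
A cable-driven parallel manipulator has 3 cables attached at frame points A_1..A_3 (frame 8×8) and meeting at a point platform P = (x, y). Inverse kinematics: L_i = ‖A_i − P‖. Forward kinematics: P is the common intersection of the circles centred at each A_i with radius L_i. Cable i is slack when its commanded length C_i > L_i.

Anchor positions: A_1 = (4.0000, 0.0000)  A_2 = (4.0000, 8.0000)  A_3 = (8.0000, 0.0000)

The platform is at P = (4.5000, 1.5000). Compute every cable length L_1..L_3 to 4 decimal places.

(1.5811, 6.5192, 3.8079)

L_1 = √((4.0000−4.5000)² + (0.0000−1.5000)²) = 1.5811
L_2 = √((4.0000−4.5000)² + (8.0000−1.5000)²) = 6.5192
L_3 = √((8.0000−4.5000)² + (0.0000−1.5000)²) = 3.8079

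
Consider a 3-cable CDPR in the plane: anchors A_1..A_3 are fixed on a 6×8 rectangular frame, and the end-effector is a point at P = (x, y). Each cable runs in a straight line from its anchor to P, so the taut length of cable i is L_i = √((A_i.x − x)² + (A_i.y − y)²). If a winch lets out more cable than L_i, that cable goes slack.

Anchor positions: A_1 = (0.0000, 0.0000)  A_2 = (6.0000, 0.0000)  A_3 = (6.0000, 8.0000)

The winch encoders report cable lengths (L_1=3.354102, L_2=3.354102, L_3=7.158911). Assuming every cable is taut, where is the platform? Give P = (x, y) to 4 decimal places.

circle eqns → linear via eq_j − eq_1; set q_j = A_j·A_j − L_j²
q_1 = 0.0000+0.0000−11.2500 = -11.2500
-12.0000·x + 0.0000·y = q_1−q_2 = -36.0000
-12.0000·x − 16.0000·y = q_1−q_3 = -60.0000
solve first two rows → x=3.0000, y=1.5000

(3.0000, 1.5000)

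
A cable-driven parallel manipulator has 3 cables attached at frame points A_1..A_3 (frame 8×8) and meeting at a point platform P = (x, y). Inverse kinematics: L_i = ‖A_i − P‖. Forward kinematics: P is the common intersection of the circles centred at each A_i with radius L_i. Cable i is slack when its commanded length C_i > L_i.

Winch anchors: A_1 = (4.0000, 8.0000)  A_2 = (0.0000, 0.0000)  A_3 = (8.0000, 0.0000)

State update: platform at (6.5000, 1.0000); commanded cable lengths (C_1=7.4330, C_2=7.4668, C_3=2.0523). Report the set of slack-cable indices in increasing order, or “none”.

cable 1: L_1 = ‖A_1−P‖ = 7.4330;  C_1 = 7.4330 → taut
cable 2: L_2 = ‖A_2−P‖ = 6.5765;  C_2 = 7.4668 → slack
cable 3: L_3 = ‖A_3−P‖ = 1.8028;  C_3 = 2.0523 → slack

2, 3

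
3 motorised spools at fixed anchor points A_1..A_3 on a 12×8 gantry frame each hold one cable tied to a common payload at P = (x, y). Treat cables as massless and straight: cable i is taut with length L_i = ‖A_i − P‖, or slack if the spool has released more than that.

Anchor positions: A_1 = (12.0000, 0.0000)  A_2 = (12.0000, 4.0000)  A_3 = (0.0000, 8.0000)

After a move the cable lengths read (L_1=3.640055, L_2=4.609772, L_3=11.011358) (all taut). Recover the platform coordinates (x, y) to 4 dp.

(8.5000, 1.0000)

circle eqns → linear via eq_j − eq_1; set q_j = A_j·A_j − L_j²
q_1 = 144.0000+0.0000−13.2500 = 130.7500
0.0000·x − 8.0000·y = q_1−q_2 = -8.0000
24.0000·x − 16.0000·y = q_1−q_3 = 188.0000
solve first two rows → x=8.5000, y=1.0000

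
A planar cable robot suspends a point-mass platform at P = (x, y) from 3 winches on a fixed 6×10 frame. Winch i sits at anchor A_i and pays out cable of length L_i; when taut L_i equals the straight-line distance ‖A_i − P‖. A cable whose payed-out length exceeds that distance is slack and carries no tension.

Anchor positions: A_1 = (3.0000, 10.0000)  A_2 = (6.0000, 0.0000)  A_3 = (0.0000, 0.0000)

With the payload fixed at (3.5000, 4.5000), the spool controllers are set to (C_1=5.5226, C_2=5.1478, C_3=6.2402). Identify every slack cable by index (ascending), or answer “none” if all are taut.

3

i=1: geometric 5.5227 vs commanded 5.5226 ⇒ taut
i=2: geometric 5.1478 vs commanded 5.1478 ⇒ taut
i=3: geometric 5.7009 vs commanded 6.2402 ⇒ slack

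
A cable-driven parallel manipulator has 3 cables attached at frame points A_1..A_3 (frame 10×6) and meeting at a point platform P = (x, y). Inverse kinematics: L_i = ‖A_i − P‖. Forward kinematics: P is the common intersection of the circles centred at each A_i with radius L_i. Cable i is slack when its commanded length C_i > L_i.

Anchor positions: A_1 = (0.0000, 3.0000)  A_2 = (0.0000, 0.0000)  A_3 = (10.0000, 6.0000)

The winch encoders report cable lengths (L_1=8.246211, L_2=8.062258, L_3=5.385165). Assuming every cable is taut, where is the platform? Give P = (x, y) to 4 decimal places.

each cable: (A_i−P)·(A_i−P) = L_i²; let q_i = ‖A_i‖²−L_i²
q_1 = 0.0000+9.0000−68.0000 = -59.0000
row 1: 0.0000x + 6.0000y = 6.0000  (q_2=-65.0000)
row 2: -20.0000x − 6.0000y = -166.0000  (q_3=107.0000)
Cramer on rows 1–2 → x = 8.0000, y = 1.0000

(8.0000, 1.0000)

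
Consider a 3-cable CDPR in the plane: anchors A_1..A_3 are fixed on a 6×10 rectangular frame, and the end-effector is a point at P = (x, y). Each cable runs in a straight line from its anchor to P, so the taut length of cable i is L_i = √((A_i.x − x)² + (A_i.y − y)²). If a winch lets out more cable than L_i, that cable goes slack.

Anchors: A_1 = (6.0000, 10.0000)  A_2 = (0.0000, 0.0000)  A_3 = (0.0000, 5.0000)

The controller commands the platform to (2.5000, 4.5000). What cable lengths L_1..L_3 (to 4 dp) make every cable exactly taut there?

L_1 = √((6.0000−2.5000)² + (10.0000−4.5000)²) = 6.5192
L_2 = √((0.0000−2.5000)² + (0.0000−4.5000)²) = 5.1478
L_3 = √((0.0000−2.5000)² + (5.0000−4.5000)²) = 2.5495

(6.5192, 5.1478, 2.5495)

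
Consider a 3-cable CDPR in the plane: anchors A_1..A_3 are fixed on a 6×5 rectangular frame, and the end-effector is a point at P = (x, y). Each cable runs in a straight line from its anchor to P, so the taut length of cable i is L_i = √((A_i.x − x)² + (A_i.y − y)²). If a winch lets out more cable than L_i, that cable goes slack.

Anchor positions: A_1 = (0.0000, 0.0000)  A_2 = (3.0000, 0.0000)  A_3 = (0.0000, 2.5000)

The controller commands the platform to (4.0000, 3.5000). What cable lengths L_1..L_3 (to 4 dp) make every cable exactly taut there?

L_1 = √((0.0000−4.0000)² + (0.0000−3.5000)²) = 5.3151
L_2 = √((3.0000−4.0000)² + (0.0000−3.5000)²) = 3.6401
L_3 = √((0.0000−4.0000)² + (2.5000−3.5000)²) = 4.1231

(5.3151, 3.6401, 4.1231)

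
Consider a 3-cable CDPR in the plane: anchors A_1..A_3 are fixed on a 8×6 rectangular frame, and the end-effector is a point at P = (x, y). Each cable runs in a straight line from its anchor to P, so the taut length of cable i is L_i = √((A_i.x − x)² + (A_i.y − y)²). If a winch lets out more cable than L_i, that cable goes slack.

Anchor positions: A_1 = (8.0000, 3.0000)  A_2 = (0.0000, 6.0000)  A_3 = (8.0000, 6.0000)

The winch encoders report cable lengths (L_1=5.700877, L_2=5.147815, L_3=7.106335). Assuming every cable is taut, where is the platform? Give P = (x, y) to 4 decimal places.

expand ‖A_i−P‖²=L_i² and subtract eq 1 (q_i ≔ ‖A_i‖²−L_i²)
q_1 = 64.0000+9.0000−32.5000 = 40.5000
eq1−eq2 → [16.0000  -6.0000]·P = 31.0000
eq1−eq3 → [0.0000  -6.0000]·P = -9.0000
2×2 solve → P = (2.5000, 1.5000)

(2.5000, 1.5000)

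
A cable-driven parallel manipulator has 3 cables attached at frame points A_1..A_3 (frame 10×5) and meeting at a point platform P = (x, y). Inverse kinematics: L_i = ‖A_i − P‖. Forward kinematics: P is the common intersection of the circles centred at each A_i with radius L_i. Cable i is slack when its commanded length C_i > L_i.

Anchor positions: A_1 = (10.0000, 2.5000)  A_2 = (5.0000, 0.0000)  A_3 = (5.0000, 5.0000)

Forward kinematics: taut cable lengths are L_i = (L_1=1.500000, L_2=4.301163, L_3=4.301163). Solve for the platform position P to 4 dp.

(8.5000, 2.5000)

circle eqns → linear via eq_j − eq_1; set c_j = A_j·A_j − L_j²
c_1 = 100.0000+6.2500−2.2500 = 104.0000
10.0000·x + 5.0000·y = c_1−c_2 = 97.5000
10.0000·x − 5.0000·y = c_1−c_3 = 72.5000
solve first two rows → x=8.5000, y=2.5000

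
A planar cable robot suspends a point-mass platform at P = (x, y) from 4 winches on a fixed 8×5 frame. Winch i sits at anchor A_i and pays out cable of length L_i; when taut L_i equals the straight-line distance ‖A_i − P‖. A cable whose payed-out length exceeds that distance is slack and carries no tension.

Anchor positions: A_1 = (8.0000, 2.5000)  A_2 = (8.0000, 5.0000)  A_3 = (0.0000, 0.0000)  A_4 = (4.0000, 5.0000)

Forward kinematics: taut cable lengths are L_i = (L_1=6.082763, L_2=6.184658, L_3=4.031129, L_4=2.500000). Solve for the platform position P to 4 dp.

circle eqns → linear via eq_j − eq_1; set k_j = A_j·A_j − L_j²
k_1 = 64.0000+6.2500−37.0000 = 33.2500
0.0000·x − 5.0000·y = k_1−k_2 = -17.5000
16.0000·x + 5.0000·y = k_1−k_3 = 49.5000
8.0000·x − 5.0000·y = k_1−k_4 = -1.5000
solve first two rows → x=2.0000, y=3.5000
check cable 4: ‖A_4−P‖² = 6.2500 ≈ L_4² = 6.2500 ✓

(2.0000, 3.5000)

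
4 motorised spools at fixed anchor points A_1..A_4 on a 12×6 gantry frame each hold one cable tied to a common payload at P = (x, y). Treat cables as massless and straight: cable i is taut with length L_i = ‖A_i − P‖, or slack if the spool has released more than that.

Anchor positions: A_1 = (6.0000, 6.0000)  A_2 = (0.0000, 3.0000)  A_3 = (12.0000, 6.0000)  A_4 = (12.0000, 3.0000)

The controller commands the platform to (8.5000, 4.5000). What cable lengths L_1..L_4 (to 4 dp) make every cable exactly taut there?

(2.9155, 8.6313, 3.8079, 3.8079)

L_1: Δ = A_1−P = (-2.5000, 1.5000) → ‖Δ‖ = √8.5000 = 2.9155
L_2: Δ = A_2−P = (-8.5000, -1.5000) → ‖Δ‖ = √74.5000 = 8.6313
L_3: Δ = A_3−P = (3.5000, 1.5000) → ‖Δ‖ = √14.5000 = 3.8079
L_4: Δ = A_4−P = (3.5000, -1.5000) → ‖Δ‖ = √14.5000 = 3.8079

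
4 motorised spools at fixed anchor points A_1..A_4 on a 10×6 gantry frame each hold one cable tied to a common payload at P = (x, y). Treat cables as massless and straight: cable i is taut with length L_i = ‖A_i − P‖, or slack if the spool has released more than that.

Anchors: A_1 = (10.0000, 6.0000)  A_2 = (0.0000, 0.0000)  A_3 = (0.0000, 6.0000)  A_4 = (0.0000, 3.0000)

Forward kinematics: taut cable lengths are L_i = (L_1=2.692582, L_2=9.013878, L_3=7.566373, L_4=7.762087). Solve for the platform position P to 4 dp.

expand ‖A_i−P‖²=L_i² and subtract eq 1 (c_i ≔ ‖A_i‖²−L_i²)
c_1 = 100.0000+36.0000−7.2500 = 128.7500
eq1−eq2 → [20.0000  12.0000]·P = 210.0000
eq1−eq3 → [20.0000  0.0000]·P = 150.0000
eq1−eq4 → [20.0000  6.0000]·P = 180.0000
2×2 solve → P = (7.5000, 5.0000)
check cable 4: ‖A_4−P‖² = 60.2500 ≈ L_4² = 60.2500 ✓

(7.5000, 5.0000)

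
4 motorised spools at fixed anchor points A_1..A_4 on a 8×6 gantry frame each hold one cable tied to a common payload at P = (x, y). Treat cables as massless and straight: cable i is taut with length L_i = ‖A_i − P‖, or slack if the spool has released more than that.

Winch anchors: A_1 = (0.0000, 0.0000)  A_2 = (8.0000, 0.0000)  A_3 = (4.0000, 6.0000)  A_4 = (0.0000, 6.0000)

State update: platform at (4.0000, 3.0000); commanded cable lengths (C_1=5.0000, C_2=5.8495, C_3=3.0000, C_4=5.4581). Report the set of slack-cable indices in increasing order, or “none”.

2, 4

i=1: geometric 5.0000 vs commanded 5.0000 ⇒ taut
i=2: geometric 5.0000 vs commanded 5.8495 ⇒ slack
i=3: geometric 3.0000 vs commanded 3.0000 ⇒ taut
i=4: geometric 5.0000 vs commanded 5.4581 ⇒ slack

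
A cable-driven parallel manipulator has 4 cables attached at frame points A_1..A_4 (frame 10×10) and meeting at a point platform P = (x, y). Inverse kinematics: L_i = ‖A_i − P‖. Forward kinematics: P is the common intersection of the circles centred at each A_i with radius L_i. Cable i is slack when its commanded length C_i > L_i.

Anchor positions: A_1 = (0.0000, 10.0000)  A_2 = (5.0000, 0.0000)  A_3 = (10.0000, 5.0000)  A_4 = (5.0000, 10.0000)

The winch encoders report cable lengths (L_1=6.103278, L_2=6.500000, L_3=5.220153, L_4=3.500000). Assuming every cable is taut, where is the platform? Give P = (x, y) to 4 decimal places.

expand ‖A_i−P‖²=L_i² and subtract eq 1 (k_i ≔ ‖A_i‖²−L_i²)
k_1 = 0.0000+100.0000−37.2500 = 62.7500
eq1−eq2 → [-10.0000  20.0000]·P = 80.0000
eq1−eq3 → [-20.0000  10.0000]·P = -35.0000
eq1−eq4 → [-10.0000  0.0000]·P = -50.0000
2×2 solve → P = (5.0000, 6.5000)
check cable 4: ‖A_4−P‖² = 12.2500 ≈ L_4² = 12.2500 ✓

(5.0000, 6.5000)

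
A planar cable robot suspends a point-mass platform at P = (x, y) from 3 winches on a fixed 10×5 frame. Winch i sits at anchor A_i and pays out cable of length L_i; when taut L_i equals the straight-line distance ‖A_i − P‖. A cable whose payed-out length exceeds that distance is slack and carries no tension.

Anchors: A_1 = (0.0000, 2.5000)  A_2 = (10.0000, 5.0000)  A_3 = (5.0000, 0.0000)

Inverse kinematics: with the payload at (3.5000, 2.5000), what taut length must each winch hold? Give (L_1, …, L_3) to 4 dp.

L_1 = √((0.0000−3.5000)² + (2.5000−2.5000)²) = 3.5000
L_2 = √((10.0000−3.5000)² + (5.0000−2.5000)²) = 6.9642
L_3 = √((5.0000−3.5000)² + (0.0000−2.5000)²) = 2.9155

(3.5000, 6.9642, 2.9155)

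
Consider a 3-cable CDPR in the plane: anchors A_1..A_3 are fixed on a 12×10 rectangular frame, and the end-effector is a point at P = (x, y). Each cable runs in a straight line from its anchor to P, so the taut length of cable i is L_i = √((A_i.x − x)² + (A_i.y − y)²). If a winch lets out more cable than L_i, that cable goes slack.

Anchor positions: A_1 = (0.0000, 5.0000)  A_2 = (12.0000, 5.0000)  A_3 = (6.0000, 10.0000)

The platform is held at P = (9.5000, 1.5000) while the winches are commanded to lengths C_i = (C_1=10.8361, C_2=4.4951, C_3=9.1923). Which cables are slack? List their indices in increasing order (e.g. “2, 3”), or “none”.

i=1: geometric 10.1242 vs commanded 10.8361 ⇒ slack
i=2: geometric 4.3012 vs commanded 4.4951 ⇒ slack
i=3: geometric 9.1924 vs commanded 9.1923 ⇒ taut

1, 2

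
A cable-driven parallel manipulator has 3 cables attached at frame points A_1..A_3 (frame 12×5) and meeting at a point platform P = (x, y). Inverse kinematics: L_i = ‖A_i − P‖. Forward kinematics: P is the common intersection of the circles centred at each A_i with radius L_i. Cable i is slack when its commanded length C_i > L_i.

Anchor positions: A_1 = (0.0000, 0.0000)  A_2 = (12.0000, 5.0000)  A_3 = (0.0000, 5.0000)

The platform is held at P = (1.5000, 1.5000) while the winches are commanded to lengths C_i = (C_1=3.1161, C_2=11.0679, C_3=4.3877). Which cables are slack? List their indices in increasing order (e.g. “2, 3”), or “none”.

1, 3

cable 1: L_1 = ‖A_1−P‖ = 2.1213;  C_1 = 3.1161 → slack
cable 2: L_2 = ‖A_2−P‖ = 11.0680;  C_2 = 11.0679 → taut
cable 3: L_3 = ‖A_3−P‖ = 3.8079;  C_3 = 4.3877 → slack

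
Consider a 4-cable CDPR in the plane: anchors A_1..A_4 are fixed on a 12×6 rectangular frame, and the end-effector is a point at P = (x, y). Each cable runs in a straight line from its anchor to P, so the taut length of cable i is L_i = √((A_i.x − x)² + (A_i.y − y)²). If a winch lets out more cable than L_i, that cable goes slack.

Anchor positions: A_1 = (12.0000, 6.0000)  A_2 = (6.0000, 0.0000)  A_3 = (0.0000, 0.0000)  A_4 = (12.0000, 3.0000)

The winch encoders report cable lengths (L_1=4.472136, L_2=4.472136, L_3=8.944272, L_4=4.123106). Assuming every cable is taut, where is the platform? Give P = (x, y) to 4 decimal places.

(8.0000, 4.0000)

expand ‖A_i−P‖²=L_i² and subtract eq 1 (c_i ≔ ‖A_i‖²−L_i²)
c_1 = 144.0000+36.0000−20.0000 = 160.0000
eq1−eq2 → [12.0000  12.0000]·P = 144.0000
eq1−eq3 → [24.0000  12.0000]·P = 240.0000
eq1−eq4 → [0.0000  6.0000]·P = 24.0000
2×2 solve → P = (8.0000, 4.0000)
check cable 4: ‖A_4−P‖² = 17.0000 ≈ L_4² = 17.0000 ✓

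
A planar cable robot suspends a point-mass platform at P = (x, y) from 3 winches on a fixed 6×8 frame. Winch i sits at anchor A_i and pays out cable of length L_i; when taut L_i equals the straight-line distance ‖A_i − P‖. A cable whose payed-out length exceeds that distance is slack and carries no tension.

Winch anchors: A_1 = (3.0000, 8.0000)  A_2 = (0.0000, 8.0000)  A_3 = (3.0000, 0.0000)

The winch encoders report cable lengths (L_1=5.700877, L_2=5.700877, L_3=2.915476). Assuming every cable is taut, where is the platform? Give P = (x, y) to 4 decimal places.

expand ‖A_i−P‖²=L_i² and subtract eq 1 (c_i ≔ ‖A_i‖²−L_i²)
c_1 = 9.0000+64.0000−32.5000 = 40.5000
eq1−eq2 → [6.0000  0.0000]·P = 9.0000
eq1−eq3 → [0.0000  16.0000]·P = 40.0000
2×2 solve → P = (1.5000, 2.5000)

(1.5000, 2.5000)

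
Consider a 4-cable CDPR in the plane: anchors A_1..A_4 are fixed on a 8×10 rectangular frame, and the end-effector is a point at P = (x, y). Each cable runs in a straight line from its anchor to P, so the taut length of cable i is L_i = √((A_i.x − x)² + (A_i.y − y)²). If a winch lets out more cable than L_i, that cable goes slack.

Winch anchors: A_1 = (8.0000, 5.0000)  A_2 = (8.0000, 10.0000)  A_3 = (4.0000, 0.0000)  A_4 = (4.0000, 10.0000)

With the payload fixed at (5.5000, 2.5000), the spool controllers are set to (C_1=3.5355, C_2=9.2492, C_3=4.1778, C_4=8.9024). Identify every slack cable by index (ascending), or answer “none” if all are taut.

cable 1: √((2.5000)²+(2.5000)²)=3.5355, C_1=3.5355: taut
cable 2: √((2.5000)²+(7.5000)²)=7.9057, C_2=9.2492: slack
cable 3: √((-1.5000)²+(-2.5000)²)=2.9155, C_3=4.1778: slack
cable 4: √((-1.5000)²+(7.5000)²)=7.6485, C_4=8.9024: slack

2, 3, 4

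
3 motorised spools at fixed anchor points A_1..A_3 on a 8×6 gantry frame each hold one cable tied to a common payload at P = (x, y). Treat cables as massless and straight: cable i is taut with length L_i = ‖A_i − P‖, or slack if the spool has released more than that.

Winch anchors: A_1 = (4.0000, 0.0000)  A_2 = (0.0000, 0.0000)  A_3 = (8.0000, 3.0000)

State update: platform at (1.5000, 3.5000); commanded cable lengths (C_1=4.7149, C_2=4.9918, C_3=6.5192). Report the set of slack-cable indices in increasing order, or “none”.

i=1: geometric 4.3012 vs commanded 4.7149 ⇒ slack
i=2: geometric 3.8079 vs commanded 4.9918 ⇒ slack
i=3: geometric 6.5192 vs commanded 6.5192 ⇒ taut

1, 2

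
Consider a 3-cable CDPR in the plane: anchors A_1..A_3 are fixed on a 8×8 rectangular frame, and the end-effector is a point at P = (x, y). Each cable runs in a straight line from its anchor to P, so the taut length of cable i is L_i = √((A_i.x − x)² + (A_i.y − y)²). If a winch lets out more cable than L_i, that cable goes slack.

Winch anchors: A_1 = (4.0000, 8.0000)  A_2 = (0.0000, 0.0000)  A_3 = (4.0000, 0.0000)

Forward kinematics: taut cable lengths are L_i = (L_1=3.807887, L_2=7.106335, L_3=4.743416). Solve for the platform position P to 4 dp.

(5.5000, 4.5000)

circle eqns → linear via eq_j − eq_1; set c_j = A_j·A_j − L_j²
c_1 = 16.0000+64.0000−14.5000 = 65.5000
8.0000·x + 16.0000·y = c_1−c_2 = 116.0000
0.0000·x + 16.0000·y = c_1−c_3 = 72.0000
solve first two rows → x=5.5000, y=4.5000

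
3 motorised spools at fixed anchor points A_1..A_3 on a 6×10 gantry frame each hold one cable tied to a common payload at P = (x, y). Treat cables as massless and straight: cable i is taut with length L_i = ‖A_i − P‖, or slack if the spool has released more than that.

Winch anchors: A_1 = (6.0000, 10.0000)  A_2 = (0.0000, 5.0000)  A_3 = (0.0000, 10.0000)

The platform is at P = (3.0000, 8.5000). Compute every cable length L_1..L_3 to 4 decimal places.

(3.3541, 4.6098, 3.3541)

cable 1: Δx=3.0000, Δy=1.5000; L_1 = √(Δx²+Δy²) = 3.3541
cable 2: Δx=-3.0000, Δy=-3.5000; L_2 = √(Δx²+Δy²) = 4.6098
cable 3: Δx=-3.0000, Δy=1.5000; L_3 = √(Δx²+Δy²) = 3.3541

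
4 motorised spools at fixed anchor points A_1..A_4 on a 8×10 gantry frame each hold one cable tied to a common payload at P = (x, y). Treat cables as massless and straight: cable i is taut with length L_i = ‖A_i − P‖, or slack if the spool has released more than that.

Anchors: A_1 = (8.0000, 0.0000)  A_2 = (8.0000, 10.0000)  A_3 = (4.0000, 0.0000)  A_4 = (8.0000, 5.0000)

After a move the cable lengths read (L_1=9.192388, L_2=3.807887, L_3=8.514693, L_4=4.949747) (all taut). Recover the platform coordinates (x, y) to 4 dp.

(4.5000, 8.5000)

circle eqns → linear via eq_j − eq_1; set k_j = A_j·A_j − L_j²
k_1 = 64.0000+0.0000−84.5000 = -20.5000
0.0000·x − 20.0000·y = k_1−k_2 = -170.0000
8.0000·x + 0.0000·y = k_1−k_3 = 36.0000
0.0000·x − 10.0000·y = k_1−k_4 = -85.0000
solve first two rows → x=4.5000, y=8.5000
check cable 4: ‖A_4−P‖² = 24.5000 ≈ L_4² = 24.5000 ✓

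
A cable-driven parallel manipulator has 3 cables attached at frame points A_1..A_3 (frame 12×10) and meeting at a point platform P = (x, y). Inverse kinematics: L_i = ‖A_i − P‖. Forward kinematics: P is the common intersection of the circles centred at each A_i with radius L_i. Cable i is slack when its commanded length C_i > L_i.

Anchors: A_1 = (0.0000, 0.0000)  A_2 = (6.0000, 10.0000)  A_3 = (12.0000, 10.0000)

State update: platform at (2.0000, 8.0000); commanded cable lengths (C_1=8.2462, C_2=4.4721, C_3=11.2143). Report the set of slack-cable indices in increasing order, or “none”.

3

cable 1: L_1 = ‖A_1−P‖ = 8.2462;  C_1 = 8.2462 → taut
cable 2: L_2 = ‖A_2−P‖ = 4.4721;  C_2 = 4.4721 → taut
cable 3: L_3 = ‖A_3−P‖ = 10.1980;  C_3 = 11.2143 → slack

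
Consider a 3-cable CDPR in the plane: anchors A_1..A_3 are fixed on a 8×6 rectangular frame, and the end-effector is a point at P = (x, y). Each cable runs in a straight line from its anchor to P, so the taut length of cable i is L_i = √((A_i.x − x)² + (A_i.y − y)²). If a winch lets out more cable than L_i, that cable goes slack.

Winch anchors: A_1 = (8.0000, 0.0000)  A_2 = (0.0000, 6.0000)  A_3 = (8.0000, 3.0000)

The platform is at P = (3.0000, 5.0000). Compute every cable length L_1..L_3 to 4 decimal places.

L_1 = √((8.0000−3.0000)² + (0.0000−5.0000)²) = 7.0711
L_2 = √((0.0000−3.0000)² + (6.0000−5.0000)²) = 3.1623
L_3 = √((8.0000−3.0000)² + (3.0000−5.0000)²) = 5.3852

(7.0711, 3.1623, 5.3852)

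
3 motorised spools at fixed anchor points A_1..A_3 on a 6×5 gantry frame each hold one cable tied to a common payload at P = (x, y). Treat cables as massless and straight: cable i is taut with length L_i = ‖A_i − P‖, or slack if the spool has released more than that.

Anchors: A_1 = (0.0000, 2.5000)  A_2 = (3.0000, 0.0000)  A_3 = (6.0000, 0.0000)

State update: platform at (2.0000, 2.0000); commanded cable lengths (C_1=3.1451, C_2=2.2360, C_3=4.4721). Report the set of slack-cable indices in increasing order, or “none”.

cable 1: √((-2.0000)²+(0.5000)²)=2.0616, C_1=3.1451: slack
cable 2: √((1.0000)²+(-2.0000)²)=2.2361, C_2=2.2360: taut
cable 3: √((4.0000)²+(-2.0000)²)=4.4721, C_3=4.4721: taut

1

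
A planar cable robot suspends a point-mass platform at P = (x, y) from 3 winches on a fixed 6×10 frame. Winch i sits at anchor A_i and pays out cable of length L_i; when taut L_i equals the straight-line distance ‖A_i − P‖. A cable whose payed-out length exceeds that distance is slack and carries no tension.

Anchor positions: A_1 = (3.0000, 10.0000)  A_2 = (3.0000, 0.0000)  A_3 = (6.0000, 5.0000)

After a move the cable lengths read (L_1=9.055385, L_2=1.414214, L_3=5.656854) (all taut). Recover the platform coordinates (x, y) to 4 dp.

(2.0000, 1.0000)

each cable: (A_i−P)·(A_i−P) = L_i²; let k_i = ‖A_i‖²−L_i²
k_1 = 9.0000+100.0000−82.0000 = 27.0000
row 1: 0.0000x + 20.0000y = 20.0000  (k_2=7.0000)
row 2: -6.0000x + 10.0000y = -2.0000  (k_3=29.0000)
Cramer on rows 1–2 → x = 2.0000, y = 1.0000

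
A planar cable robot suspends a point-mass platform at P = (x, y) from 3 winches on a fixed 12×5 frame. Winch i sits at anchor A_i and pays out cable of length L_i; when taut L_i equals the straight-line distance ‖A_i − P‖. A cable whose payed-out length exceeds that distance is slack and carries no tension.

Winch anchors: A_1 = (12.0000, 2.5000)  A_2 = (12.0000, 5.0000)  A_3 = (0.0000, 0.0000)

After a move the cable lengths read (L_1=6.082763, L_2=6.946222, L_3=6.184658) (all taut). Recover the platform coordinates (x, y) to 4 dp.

each cable: (A_i−P)·(A_i−P) = L_i²; let q_i = ‖A_i‖²−L_i²
q_1 = 144.0000+6.2500−37.0000 = 113.2500
row 1: 0.0000x − 5.0000y = -7.5000  (q_2=120.7500)
row 2: 24.0000x + 5.0000y = 151.5000  (q_3=-38.2500)
Cramer on rows 1–2 → x = 6.0000, y = 1.5000

(6.0000, 1.5000)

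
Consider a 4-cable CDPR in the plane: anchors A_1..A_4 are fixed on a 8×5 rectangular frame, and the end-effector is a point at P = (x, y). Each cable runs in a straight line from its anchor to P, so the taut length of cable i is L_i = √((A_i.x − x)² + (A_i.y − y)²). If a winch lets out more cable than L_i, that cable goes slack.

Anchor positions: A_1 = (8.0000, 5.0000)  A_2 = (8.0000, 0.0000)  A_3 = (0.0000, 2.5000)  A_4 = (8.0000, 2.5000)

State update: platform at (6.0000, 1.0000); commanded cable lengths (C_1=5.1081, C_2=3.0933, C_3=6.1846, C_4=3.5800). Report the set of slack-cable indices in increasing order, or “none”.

1, 2, 4

cable 1: L_1 = ‖A_1−P‖ = 4.4721;  C_1 = 5.1081 → slack
cable 2: L_2 = ‖A_2−P‖ = 2.2361;  C_2 = 3.0933 → slack
cable 3: L_3 = ‖A_3−P‖ = 6.1847;  C_3 = 6.1846 → taut
cable 4: L_4 = ‖A_4−P‖ = 2.5000;  C_4 = 3.5800 → slack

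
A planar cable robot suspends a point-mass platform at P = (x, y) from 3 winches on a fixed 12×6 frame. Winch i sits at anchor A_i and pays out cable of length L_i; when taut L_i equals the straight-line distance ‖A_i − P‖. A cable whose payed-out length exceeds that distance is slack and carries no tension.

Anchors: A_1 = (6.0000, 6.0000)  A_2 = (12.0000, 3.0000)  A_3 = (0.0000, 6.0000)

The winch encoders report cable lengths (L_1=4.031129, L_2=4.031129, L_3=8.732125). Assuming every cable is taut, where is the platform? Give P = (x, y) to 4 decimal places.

circle eqns → linear via eq_j − eq_1; set q_j = A_j·A_j − L_j²
q_1 = 36.0000+36.0000−16.2500 = 55.7500
-12.0000·x + 6.0000·y = q_1−q_2 = -81.0000
12.0000·x + 0.0000·y = q_1−q_3 = 96.0000
solve first two rows → x=8.0000, y=2.5000

(8.0000, 2.5000)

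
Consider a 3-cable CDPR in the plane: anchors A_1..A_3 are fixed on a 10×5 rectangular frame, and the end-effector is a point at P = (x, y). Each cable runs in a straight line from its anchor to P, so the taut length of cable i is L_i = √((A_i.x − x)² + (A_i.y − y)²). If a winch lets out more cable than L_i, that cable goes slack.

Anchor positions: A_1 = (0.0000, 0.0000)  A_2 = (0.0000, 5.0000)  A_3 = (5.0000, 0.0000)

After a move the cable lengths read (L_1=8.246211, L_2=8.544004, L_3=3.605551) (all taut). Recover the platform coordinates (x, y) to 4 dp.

circle eqns → linear via eq_j − eq_1; set c_j = A_j·A_j − L_j²
c_1 = 0.0000+0.0000−68.0000 = -68.0000
0.0000·x − 10.0000·y = c_1−c_2 = -20.0000
-10.0000·x + 0.0000·y = c_1−c_3 = -80.0000
solve first two rows → x=8.0000, y=2.0000

(8.0000, 2.0000)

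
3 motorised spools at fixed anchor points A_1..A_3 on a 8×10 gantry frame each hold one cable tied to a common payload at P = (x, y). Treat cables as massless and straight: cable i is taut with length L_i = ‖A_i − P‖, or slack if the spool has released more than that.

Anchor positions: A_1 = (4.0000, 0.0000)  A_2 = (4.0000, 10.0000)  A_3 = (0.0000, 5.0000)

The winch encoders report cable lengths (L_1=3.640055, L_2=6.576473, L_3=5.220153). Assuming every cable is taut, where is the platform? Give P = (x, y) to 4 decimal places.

(5.0000, 3.5000)

each cable: (A_i−P)·(A_i−P) = L_i²; let q_i = ‖A_i‖²−L_i²
q_1 = 16.0000+0.0000−13.2500 = 2.7500
row 1: 0.0000x − 20.0000y = -70.0000  (q_2=72.7500)
row 2: 8.0000x − 10.0000y = 5.0000  (q_3=-2.2500)
Cramer on rows 1–2 → x = 5.0000, y = 3.5000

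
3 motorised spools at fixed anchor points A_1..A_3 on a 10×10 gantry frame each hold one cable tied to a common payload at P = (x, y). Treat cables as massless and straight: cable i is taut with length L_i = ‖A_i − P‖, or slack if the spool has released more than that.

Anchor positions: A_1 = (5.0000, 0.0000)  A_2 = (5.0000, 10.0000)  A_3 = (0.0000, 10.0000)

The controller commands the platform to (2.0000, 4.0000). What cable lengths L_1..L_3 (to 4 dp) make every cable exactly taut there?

L_1 = √((5.0000−2.0000)² + (0.0000−4.0000)²) = 5.0000
L_2 = √((5.0000−2.0000)² + (10.0000−4.0000)²) = 6.7082
L_3 = √((0.0000−2.0000)² + (10.0000−4.0000)²) = 6.3246

(5.0000, 6.7082, 6.3246)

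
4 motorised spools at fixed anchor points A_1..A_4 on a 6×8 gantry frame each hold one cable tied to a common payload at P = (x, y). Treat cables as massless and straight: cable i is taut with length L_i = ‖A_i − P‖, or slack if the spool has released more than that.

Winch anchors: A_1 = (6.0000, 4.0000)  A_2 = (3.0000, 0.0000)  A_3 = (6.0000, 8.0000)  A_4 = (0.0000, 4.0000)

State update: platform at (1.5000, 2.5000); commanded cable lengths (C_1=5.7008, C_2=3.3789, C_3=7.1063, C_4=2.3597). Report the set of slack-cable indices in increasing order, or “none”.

cable 1: √((4.5000)²+(1.5000)²)=4.7434, C_1=5.7008: slack
cable 2: √((1.5000)²+(-2.5000)²)=2.9155, C_2=3.3789: slack
cable 3: √((4.5000)²+(5.5000)²)=7.1063, C_3=7.1063: taut
cable 4: √((-1.5000)²+(1.5000)²)=2.1213, C_4=2.3597: slack

1, 2, 4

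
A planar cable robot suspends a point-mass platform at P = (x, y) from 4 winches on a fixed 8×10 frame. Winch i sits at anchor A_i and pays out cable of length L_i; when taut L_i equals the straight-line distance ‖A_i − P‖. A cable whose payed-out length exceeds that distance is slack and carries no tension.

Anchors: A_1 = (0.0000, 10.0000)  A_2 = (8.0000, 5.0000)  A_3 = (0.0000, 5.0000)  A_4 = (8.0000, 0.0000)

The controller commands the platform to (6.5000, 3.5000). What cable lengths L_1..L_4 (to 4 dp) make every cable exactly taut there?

cable 1: Δx=-6.5000, Δy=6.5000; L_1 = √(Δx²+Δy²) = 9.1924
cable 2: Δx=1.5000, Δy=1.5000; L_2 = √(Δx²+Δy²) = 2.1213
cable 3: Δx=-6.5000, Δy=1.5000; L_3 = √(Δx²+Δy²) = 6.6708
cable 4: Δx=1.5000, Δy=-3.5000; L_4 = √(Δx²+Δy²) = 3.8079

(9.1924, 2.1213, 6.6708, 3.8079)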